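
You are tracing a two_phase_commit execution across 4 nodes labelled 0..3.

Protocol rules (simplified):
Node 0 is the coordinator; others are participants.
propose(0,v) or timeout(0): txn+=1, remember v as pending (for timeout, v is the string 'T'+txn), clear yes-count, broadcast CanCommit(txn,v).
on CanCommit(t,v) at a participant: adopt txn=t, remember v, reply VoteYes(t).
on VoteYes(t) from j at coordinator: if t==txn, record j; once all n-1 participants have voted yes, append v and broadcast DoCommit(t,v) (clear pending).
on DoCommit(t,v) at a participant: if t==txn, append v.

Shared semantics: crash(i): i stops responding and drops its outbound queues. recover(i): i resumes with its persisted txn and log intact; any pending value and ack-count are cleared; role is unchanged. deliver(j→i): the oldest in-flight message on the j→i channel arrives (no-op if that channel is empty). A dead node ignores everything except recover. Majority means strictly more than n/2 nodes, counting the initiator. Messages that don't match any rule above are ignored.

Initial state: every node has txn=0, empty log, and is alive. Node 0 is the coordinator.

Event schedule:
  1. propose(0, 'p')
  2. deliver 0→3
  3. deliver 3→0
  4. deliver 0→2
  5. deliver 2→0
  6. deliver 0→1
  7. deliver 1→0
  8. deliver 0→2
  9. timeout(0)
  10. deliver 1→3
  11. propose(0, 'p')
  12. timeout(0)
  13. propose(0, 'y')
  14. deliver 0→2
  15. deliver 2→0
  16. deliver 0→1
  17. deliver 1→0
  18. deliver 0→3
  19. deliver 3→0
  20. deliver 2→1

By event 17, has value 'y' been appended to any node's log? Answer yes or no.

no

1. propose(0,'p'):  <0:coor t1 ->
2. deliver 0→3:  <3:part t1 ->
3. deliver 3→0:  nop
4. deliver 0→2:  <2:part t1 ->
5. deliver 2→0:  nop
6. deliver 0→1:  <1:part t1 ->
7. deliver 1→0:  <0:coor t1 p>
8. deliver 0→2:  <2:part t1 p>
9. timeout(0):  <0:coor t2 p>
10. deliver 1→3:  nop
11. propose(0,'p'):  <0:coor t3 p>
12. timeout(0):  <0:coor t4 p>
13. propose(0,'y'):  <0:coor t5 p>
14. deliver 0→2:  <2:part t2 p>
15. deliver 2→0:  nop
16. deliver 0→1:  <1:part t1 p>
17. deliver 1→0:  nop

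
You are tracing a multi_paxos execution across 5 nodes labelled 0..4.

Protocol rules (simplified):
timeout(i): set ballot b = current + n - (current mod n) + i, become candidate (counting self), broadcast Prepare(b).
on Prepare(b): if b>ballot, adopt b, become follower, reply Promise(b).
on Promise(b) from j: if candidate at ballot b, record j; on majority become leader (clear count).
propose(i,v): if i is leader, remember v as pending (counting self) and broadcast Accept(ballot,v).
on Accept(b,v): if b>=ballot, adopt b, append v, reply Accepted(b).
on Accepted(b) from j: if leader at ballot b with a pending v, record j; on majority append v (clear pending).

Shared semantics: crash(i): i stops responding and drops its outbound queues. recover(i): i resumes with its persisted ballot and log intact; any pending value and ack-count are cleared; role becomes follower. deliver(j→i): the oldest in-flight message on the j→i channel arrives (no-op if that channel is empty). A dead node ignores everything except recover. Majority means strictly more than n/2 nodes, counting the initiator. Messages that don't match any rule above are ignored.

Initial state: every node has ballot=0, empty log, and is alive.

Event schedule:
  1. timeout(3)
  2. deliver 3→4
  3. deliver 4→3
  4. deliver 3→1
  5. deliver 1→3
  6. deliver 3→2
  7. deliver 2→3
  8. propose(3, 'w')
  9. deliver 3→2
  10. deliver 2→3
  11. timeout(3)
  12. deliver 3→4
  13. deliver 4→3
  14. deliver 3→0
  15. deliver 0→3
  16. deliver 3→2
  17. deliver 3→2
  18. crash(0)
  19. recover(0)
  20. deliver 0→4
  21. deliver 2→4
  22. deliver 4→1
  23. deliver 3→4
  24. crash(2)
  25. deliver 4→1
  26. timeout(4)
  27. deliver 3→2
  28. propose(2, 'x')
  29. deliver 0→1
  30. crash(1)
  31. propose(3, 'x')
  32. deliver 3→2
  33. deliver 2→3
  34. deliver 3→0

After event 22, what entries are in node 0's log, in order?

[1] timeout(3) → N3(cand b8 [-])
[2] deliver 3→4 → N4(foll b8 [-])
[3] deliver 4→3 → ∅
[4] deliver 3→1 → N1(foll b8 [-])
[5] deliver 1→3 → N3(lead b8 [-])
[6] deliver 3→2 → N2(foll b8 [-])
[7] deliver 2→3 → ∅
[8] propose(3,'w') → ∅
[9] deliver 3→2 → N2(foll b8 [w])
[10] deliver 2→3 → ∅
[11] timeout(3) → N3(cand b13 [-])
[12] deliver 3→4 → N4(foll b8 [w])
[13] deliver 4→3 → ∅
[14] deliver 3→0 → N0(foll b8 [-])
[15] deliver 0→3 → ∅
[16] deliver 3→2 → N2(foll b13 [w])
[17] deliver 3→2 → ∅
[18] crash(0) → N0(✗foll b8 [-])
[19] recover(0) → N0(foll b8 [-])
[20] deliver 0→4 → ∅
[21] deliver 2→4 → ∅
[22] deliver 4→1 → ∅

empty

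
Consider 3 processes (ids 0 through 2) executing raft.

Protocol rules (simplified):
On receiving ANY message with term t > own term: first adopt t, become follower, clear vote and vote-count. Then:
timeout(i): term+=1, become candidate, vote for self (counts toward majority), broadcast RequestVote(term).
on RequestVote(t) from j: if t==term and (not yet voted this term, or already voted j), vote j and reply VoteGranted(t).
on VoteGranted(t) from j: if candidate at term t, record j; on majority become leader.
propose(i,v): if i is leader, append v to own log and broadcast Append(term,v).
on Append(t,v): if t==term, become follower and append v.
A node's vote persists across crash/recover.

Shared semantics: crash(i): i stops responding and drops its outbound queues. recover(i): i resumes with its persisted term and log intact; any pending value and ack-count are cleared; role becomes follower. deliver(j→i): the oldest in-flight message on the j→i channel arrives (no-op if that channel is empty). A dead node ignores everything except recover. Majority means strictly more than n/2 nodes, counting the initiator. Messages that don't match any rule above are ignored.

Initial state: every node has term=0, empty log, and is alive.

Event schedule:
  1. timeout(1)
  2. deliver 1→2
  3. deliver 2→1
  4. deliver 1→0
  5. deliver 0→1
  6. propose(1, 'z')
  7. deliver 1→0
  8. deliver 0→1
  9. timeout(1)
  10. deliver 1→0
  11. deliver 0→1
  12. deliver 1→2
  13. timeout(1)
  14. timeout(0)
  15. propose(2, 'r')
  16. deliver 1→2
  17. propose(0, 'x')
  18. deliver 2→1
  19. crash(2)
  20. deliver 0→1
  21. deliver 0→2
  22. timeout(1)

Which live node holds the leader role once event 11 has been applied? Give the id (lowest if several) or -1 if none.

1

after 1 — timeout(1): n1:cand/t1/[-]
after 2 — deliver 1→2: n2:foll/t1/[-]
after 3 — deliver 2→1: n1:lead/t1/[-]
after 4 — deliver 1→0: n0:foll/t1/[-]
after 5 — deliver 0→1: ·
after 6 — propose(1,'z'): n1:lead/t1/[z]
after 7 — deliver 1→0: n0:foll/t1/[z]
after 8 — deliver 0→1: ·
after 9 — timeout(1): n1:cand/t2/[z]
after 10 — deliver 1→0: n0:foll/t2/[z]
after 11 — deliver 0→1: n1:lead/t2/[z]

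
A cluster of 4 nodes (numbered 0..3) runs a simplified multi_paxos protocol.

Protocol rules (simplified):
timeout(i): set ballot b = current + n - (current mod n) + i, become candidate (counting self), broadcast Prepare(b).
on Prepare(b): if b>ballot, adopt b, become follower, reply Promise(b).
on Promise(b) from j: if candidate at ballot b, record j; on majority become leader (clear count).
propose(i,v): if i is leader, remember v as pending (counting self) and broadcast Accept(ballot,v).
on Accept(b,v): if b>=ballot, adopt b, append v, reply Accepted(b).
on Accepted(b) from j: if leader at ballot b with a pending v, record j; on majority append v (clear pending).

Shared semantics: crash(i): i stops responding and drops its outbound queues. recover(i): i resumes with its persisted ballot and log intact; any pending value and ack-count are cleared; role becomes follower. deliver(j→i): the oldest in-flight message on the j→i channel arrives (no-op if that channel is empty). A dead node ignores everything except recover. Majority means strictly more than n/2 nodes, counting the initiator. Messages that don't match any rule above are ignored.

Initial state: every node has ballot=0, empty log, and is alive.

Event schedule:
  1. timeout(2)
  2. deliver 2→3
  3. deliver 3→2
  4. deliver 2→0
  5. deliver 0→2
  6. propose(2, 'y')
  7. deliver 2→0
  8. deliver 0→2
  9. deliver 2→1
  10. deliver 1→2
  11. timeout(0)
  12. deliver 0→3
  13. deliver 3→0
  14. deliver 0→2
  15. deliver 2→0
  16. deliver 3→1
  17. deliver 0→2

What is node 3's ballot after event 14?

8

after 1 — timeout(2): n2:cand/b6/[-]
after 2 — deliver 2→3: n3:foll/b6/[-]
after 3 — deliver 3→2: ·
after 4 — deliver 2→0: n0:foll/b6/[-]
after 5 — deliver 0→2: n2:lead/b6/[-]
after 6 — propose(2,'y'): ·
after 7 — deliver 2→0: n0:foll/b6/[y]
after 8 — deliver 0→2: ·
after 9 — deliver 2→1: n1:foll/b6/[-]
after 10 — deliver 1→2: ·
after 11 — timeout(0): n0:cand/b8/[y]
after 12 — deliver 0→3: n3:foll/b8/[-]
after 13 — deliver 3→0: ·
after 14 — deliver 0→2: n2:foll/b8/[-]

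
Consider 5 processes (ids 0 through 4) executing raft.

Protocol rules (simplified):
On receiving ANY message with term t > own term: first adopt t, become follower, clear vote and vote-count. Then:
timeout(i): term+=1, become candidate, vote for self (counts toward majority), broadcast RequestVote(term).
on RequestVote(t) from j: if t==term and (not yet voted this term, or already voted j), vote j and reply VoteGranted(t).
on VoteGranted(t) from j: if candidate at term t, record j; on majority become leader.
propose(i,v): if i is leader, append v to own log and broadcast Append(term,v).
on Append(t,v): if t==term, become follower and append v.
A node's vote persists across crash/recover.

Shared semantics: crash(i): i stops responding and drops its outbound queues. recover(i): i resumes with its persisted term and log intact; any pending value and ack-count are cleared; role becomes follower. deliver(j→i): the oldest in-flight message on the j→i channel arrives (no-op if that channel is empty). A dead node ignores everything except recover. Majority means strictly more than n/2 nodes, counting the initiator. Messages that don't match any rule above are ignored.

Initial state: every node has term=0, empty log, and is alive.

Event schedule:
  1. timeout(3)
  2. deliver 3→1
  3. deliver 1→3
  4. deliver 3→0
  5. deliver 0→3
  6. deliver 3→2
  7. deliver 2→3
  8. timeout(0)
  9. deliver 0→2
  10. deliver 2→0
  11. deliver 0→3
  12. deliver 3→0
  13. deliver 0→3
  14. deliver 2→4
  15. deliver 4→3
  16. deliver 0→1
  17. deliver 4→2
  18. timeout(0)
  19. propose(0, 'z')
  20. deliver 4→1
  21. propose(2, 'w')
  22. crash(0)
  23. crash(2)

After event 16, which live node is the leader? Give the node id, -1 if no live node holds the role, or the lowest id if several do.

0

[1] timeout(3) → N3(cand t1 [-])
[2] deliver 3→1 → N1(foll t1 [-])
[3] deliver 1→3 → ∅
[4] deliver 3→0 → N0(foll t1 [-])
[5] deliver 0→3 → N3(lead t1 [-])
[6] deliver 3→2 → N2(foll t1 [-])
[7] deliver 2→3 → ∅
[8] timeout(0) → N0(cand t2 [-])
[9] deliver 0→2 → N2(foll t2 [-])
[10] deliver 2→0 → ∅
[11] deliver 0→3 → N3(foll t2 [-])
[12] deliver 3→0 → N0(lead t2 [-])
[13] deliver 0→3 → ∅
[14] deliver 2→4 → ∅
[15] deliver 4→3 → ∅
[16] deliver 0→1 → N1(foll t2 [-])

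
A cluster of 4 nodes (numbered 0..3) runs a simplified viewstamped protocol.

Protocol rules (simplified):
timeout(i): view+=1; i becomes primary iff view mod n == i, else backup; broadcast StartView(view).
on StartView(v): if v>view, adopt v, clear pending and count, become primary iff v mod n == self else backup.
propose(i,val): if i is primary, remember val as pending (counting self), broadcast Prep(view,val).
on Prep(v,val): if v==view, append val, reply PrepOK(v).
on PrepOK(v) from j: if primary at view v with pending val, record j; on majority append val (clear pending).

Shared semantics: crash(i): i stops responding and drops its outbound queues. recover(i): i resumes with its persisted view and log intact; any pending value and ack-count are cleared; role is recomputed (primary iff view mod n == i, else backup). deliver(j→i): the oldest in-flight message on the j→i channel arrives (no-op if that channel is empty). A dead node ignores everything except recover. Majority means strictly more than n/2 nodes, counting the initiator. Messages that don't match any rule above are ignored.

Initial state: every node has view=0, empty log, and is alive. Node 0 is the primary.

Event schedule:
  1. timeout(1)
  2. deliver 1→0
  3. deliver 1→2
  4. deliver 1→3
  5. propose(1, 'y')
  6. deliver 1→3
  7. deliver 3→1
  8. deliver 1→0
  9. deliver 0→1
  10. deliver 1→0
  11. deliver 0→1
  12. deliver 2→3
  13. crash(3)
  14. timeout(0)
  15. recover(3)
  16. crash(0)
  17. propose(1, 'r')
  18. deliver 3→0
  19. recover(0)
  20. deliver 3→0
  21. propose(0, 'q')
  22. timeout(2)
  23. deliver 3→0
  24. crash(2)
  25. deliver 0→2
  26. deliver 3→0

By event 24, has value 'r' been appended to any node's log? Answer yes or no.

no

1. timeout(1):  <1:prim v1 ->
2. deliver 1→0:  <0:back v1 ->
3. deliver 1→2:  <2:back v1 ->
4. deliver 1→3:  <3:back v1 ->
5. propose(1,'y'):  nop
6. deliver 1→3:  <3:back v1 y>
7. deliver 3→1:  nop
8. deliver 1→0:  <0:back v1 y>
9. deliver 0→1:  <1:prim v1 y>
10. deliver 1→0:  nop
11. deliver 0→1:  nop
12. deliver 2→3:  nop
13. crash(3):  <3:✗back v1 y>
14. timeout(0):  <0:back v2 y>
15. recover(3):  <3:back v1 y>
16. crash(0):  <0:✗back v2 y>
17. propose(1,'r'):  nop
18. deliver 3→0:  nop
19. recover(0):  <0:back v2 y>
20. deliver 3→0:  nop
21. propose(0,'q'):  nop
22. timeout(2):  <2:prim v2 ->
23. deliver 3→0:  nop
24. crash(2):  <2:✗prim v2 ->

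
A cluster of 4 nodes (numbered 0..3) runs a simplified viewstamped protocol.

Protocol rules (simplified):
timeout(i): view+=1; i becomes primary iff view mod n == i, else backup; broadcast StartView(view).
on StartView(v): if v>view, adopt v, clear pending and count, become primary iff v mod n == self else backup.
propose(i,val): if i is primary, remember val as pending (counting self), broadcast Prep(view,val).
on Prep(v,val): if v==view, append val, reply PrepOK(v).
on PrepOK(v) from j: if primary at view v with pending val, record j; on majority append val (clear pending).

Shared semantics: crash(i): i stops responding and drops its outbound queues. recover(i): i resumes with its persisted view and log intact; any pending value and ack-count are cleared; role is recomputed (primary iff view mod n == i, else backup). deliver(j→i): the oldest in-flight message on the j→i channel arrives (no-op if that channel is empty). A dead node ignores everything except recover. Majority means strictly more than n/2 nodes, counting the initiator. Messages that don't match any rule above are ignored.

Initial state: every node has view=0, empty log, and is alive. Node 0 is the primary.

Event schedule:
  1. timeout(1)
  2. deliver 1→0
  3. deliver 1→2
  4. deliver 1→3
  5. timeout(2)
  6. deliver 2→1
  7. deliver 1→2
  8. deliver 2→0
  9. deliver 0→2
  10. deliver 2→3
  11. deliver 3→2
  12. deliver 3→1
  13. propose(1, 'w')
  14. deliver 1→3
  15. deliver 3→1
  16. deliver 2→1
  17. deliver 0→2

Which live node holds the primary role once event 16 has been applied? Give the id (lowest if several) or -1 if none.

1. timeout(1):  <1:prim v1 ->
2. deliver 1→0:  <0:back v1 ->
3. deliver 1→2:  <2:back v1 ->
4. deliver 1→3:  <3:back v1 ->
5. timeout(2):  <2:prim v2 ->
6. deliver 2→1:  <1:back v2 ->
7. deliver 1→2:  nop
8. deliver 2→0:  <0:back v2 ->
9. deliver 0→2:  nop
10. deliver 2→3:  <3:back v2 ->
11. deliver 3→2:  nop
12. deliver 3→1:  nop
13. propose(1,'w'):  nop
14. deliver 1→3:  nop
15. deliver 3→1:  nop
16. deliver 2→1:  nop

2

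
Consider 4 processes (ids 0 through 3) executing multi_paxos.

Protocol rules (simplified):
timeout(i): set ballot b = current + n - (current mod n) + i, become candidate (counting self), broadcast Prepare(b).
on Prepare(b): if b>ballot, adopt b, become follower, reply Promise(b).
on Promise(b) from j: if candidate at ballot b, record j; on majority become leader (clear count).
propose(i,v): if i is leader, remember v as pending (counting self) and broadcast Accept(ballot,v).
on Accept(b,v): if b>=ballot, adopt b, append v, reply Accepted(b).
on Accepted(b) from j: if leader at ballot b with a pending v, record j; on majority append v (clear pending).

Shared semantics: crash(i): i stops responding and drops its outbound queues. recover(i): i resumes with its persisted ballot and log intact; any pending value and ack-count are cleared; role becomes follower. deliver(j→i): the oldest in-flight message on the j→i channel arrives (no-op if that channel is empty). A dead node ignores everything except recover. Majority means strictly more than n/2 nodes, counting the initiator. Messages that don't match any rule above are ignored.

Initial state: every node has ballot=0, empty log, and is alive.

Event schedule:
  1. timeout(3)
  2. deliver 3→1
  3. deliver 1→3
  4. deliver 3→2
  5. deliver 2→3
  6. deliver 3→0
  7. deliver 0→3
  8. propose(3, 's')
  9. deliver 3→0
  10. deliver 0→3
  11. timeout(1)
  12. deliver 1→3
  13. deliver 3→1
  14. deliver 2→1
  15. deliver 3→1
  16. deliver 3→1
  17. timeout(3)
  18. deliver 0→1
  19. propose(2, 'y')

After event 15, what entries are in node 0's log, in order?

s

after 1 — timeout(3): n3:cand/b7/[-]
after 2 — deliver 3→1: n1:foll/b7/[-]
after 3 — deliver 1→3: ·
after 4 — deliver 3→2: n2:foll/b7/[-]
after 5 — deliver 2→3: n3:lead/b7/[-]
after 6 — deliver 3→0: n0:foll/b7/[-]
after 7 — deliver 0→3: ·
after 8 — propose(3,'s'): ·
after 9 — deliver 3→0: n0:foll/b7/[s]
after 10 — deliver 0→3: ·
after 11 — timeout(1): n1:cand/b9/[-]
after 12 — deliver 1→3: n3:foll/b9/[-]
after 13 — deliver 3→1: ·
after 14 — deliver 2→1: ·
after 15 — deliver 3→1: ·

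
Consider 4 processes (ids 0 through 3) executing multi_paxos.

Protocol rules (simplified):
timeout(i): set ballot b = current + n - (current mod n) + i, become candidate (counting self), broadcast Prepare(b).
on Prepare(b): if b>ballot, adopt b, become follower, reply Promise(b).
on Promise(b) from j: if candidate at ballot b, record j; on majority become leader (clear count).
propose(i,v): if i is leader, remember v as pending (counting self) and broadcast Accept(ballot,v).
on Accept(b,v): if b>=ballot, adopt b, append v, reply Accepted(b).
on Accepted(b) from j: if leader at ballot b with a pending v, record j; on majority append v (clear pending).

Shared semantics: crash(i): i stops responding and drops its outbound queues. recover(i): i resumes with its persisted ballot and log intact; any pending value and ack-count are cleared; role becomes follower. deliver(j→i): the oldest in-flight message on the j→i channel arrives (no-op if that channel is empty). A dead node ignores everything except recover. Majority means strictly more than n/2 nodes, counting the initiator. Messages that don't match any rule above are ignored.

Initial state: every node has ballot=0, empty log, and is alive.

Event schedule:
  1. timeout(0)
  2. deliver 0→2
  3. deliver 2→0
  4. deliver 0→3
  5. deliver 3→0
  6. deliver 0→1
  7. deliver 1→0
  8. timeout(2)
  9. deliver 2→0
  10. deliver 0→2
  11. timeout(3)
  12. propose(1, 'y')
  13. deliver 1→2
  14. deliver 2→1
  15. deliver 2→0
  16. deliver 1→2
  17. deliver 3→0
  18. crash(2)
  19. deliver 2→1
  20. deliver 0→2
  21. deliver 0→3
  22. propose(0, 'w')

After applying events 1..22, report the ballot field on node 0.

[1] timeout(0) → N0(cand b4 [-])
[2] deliver 0→2 → N2(foll b4 [-])
[3] deliver 2→0 → ∅
[4] deliver 0→3 → N3(foll b4 [-])
[5] deliver 3→0 → N0(lead b4 [-])
[6] deliver 0→1 → N1(foll b4 [-])
[7] deliver 1→0 → ∅
[8] timeout(2) → N2(cand b10 [-])
[9] deliver 2→0 → N0(foll b10 [-])
[10] deliver 0→2 → ∅
[11] timeout(3) → N3(cand b11 [-])
[12] propose(1,'y') → ∅
[13] deliver 1→2 → ∅
[14] deliver 2→1 → N1(foll b10 [-])
[15] deliver 2→0 → ∅
[16] deliver 1→2 → N2(lead b10 [-])
[17] deliver 3→0 → N0(foll b11 [-])
[18] crash(2) → N2(✗lead b10 [-])
[19] deliver 2→1 → ∅
[20] deliver 0→2 → ∅
[21] deliver 0→3 → ∅
[22] propose(0,'w') → ∅

11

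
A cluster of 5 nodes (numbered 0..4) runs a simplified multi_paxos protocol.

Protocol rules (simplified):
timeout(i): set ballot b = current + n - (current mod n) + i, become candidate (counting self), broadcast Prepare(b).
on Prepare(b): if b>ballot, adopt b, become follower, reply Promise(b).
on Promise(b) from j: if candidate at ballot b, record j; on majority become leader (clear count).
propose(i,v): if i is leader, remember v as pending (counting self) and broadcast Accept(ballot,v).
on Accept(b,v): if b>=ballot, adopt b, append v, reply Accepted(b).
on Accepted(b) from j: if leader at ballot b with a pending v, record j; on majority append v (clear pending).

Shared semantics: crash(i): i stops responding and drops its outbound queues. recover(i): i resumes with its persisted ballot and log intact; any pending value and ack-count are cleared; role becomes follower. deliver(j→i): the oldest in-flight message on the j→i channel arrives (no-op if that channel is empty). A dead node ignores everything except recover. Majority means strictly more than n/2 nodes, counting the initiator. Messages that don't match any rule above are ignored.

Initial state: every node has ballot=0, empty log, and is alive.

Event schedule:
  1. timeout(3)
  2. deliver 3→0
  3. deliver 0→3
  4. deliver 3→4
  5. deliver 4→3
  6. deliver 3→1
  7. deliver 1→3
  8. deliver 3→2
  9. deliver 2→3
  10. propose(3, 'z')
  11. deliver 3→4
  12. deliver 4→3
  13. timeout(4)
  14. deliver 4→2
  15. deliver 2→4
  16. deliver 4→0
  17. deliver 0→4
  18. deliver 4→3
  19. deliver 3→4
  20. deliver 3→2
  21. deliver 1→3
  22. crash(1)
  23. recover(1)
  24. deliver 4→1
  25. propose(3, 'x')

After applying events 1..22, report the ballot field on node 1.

1. timeout(3):  <3:cand b8 ->
2. deliver 3→0:  <0:foll b8 ->
3. deliver 0→3:  nop
4. deliver 3→4:  <4:foll b8 ->
5. deliver 4→3:  <3:lead b8 ->
6. deliver 3→1:  <1:foll b8 ->
7. deliver 1→3:  nop
8. deliver 3→2:  <2:foll b8 ->
9. deliver 2→3:  nop
10. propose(3,'z'):  nop
11. deliver 3→4:  <4:foll b8 z>
12. deliver 4→3:  nop
13. timeout(4):  <4:cand b14 z>
14. deliver 4→2:  <2:foll b14 ->
15. deliver 2→4:  nop
16. deliver 4→0:  <0:foll b14 ->
17. deliver 0→4:  <4:lead b14 z>
18. deliver 4→3:  <3:foll b14 ->
19. deliver 3→4:  nop
20. deliver 3→2:  nop
21. deliver 1→3:  nop
22. crash(1):  <1:✗foll b8 ->

8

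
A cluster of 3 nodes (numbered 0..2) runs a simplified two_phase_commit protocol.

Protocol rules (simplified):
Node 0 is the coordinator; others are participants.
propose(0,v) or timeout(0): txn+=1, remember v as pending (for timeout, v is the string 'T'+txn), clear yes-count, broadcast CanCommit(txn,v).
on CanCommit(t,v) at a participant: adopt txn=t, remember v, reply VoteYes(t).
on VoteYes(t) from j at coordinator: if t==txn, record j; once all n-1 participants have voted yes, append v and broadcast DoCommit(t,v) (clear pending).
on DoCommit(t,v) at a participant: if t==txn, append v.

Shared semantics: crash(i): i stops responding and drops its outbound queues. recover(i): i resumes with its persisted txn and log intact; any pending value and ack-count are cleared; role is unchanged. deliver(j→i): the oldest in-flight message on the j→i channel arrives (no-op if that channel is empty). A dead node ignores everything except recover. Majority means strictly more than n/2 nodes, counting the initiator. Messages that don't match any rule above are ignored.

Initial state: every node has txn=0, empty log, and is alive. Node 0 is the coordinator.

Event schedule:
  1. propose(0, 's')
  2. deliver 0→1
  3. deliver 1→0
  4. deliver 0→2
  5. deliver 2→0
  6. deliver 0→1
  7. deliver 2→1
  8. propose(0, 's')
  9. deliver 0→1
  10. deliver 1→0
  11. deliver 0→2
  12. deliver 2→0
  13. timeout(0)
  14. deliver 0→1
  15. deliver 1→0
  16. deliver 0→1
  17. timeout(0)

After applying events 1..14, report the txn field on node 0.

3

e1 propose(0,'s'): 0[coor,t=1,-]
e2 deliver 0→1: 1[part,t=1,-]
e3 deliver 1→0: ·
e4 deliver 0→2: 2[part,t=1,-]
e5 deliver 2→0: 0[coor,t=1,s]
e6 deliver 0→1: 1[part,t=1,s]
e7 deliver 2→1: ·
e8 propose(0,'s'): 0[coor,t=2,s]
e9 deliver 0→1: 1[part,t=2,s]
e10 deliver 1→0: ·
e11 deliver 0→2: 2[part,t=1,s]
e12 deliver 2→0: ·
e13 timeout(0): 0[coor,t=3,s]
e14 deliver 0→1: 1[part,t=3,s]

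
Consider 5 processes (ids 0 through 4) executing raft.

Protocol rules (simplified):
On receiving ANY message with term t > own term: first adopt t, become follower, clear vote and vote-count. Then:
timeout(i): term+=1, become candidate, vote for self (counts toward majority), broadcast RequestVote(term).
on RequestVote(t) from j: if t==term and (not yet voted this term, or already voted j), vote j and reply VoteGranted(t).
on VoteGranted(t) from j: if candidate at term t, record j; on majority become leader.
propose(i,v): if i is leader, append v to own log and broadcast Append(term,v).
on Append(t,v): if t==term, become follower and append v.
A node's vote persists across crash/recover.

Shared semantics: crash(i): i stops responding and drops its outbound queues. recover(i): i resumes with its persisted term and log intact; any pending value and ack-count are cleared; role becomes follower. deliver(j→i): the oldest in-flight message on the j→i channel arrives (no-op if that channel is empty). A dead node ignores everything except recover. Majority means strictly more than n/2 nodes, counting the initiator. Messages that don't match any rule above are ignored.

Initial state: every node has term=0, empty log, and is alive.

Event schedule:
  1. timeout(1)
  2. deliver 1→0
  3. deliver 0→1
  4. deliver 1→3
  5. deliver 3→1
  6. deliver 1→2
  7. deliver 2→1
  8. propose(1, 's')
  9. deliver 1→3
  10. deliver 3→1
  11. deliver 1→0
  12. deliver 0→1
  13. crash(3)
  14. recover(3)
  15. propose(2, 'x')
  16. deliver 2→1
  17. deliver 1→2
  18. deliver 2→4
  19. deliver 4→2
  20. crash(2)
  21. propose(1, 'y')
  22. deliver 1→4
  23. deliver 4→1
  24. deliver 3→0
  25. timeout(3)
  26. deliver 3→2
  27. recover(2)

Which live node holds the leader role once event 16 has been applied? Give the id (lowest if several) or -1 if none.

1

[1] timeout(1) → N1(cand t1 [-])
[2] deliver 1→0 → N0(foll t1 [-])
[3] deliver 0→1 → ∅
[4] deliver 1→3 → N3(foll t1 [-])
[5] deliver 3→1 → N1(lead t1 [-])
[6] deliver 1→2 → N2(foll t1 [-])
[7] deliver 2→1 → ∅
[8] propose(1,'s') → N1(lead t1 [s])
[9] deliver 1→3 → N3(foll t1 [s])
[10] deliver 3→1 → ∅
[11] deliver 1→0 → N0(foll t1 [s])
[12] deliver 0→1 → ∅
[13] crash(3) → N3(✗foll t1 [s])
[14] recover(3) → N3(foll t1 [s])
[15] propose(2,'x') → ∅
[16] deliver 2→1 → ∅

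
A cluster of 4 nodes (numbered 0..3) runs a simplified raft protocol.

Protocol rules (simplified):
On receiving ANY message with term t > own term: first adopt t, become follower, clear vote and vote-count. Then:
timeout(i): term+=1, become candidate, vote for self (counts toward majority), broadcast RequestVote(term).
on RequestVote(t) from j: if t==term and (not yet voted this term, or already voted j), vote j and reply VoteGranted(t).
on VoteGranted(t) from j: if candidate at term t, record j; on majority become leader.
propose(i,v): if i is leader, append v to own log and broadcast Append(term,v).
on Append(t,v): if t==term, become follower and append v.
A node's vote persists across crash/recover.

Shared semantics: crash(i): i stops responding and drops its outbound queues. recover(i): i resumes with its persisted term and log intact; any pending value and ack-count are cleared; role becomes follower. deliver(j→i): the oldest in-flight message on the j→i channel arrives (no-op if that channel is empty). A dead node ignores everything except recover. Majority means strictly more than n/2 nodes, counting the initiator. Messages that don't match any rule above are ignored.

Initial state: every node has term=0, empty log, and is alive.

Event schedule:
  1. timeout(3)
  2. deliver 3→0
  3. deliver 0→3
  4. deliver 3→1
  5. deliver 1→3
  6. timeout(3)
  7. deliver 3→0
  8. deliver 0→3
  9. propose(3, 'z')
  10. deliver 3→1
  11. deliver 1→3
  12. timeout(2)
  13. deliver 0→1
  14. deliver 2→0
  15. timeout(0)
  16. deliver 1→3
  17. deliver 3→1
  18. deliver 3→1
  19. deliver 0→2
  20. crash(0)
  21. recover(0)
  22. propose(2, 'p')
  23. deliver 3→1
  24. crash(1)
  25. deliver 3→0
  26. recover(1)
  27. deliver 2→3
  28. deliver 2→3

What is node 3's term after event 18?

1. timeout(3):  <3:cand t1 ->
2. deliver 3→0:  <0:foll t1 ->
3. deliver 0→3:  nop
4. deliver 3→1:  <1:foll t1 ->
5. deliver 1→3:  <3:lead t1 ->
6. timeout(3):  <3:cand t2 ->
7. deliver 3→0:  <0:foll t2 ->
8. deliver 0→3:  nop
9. propose(3,'z'):  nop
10. deliver 3→1:  <1:foll t2 ->
11. deliver 1→3:  <3:lead t2 ->
12. timeout(2):  <2:cand t1 ->
13. deliver 0→1:  nop
14. deliver 2→0:  nop
15. timeout(0):  <0:cand t3 ->
16. deliver 1→3:  nop
17. deliver 3→1:  nop
18. deliver 3→1:  nop

2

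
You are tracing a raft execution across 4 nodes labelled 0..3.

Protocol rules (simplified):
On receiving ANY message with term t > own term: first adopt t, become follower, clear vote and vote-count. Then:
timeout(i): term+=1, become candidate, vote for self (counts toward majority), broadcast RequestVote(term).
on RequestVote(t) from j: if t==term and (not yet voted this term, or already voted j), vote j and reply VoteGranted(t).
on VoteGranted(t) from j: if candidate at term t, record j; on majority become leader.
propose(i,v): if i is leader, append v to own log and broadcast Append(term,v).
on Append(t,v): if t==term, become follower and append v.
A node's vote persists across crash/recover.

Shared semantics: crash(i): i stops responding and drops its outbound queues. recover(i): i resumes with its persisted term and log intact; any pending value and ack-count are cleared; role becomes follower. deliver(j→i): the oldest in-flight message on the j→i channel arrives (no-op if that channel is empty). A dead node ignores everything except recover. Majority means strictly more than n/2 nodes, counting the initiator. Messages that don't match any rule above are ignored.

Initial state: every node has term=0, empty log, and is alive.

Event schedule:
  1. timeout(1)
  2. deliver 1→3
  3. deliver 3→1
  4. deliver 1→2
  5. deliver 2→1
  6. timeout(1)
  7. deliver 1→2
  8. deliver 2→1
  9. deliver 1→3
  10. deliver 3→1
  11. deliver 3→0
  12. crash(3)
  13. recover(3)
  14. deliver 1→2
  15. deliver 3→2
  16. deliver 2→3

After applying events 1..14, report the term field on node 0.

0

step 1 timeout(1): 1={cand,t=1,log=-}
step 2 deliver 1→3: 3={foll,t=1,log=-}
step 3 deliver 3→1: —
step 4 deliver 1→2: 2={foll,t=1,log=-}
step 5 deliver 2→1: 1={lead,t=1,log=-}
step 6 timeout(1): 1={cand,t=2,log=-}
step 7 deliver 1→2: 2={foll,t=2,log=-}
step 8 deliver 2→1: —
step 9 deliver 1→3: 3={foll,t=2,log=-}
step 10 deliver 3→1: 1={lead,t=2,log=-}
step 11 deliver 3→0: —
step 12 crash(3): 3={✗foll,t=2,log=-}
step 13 recover(3): 3={foll,t=2,log=-}
step 14 deliver 1→2: —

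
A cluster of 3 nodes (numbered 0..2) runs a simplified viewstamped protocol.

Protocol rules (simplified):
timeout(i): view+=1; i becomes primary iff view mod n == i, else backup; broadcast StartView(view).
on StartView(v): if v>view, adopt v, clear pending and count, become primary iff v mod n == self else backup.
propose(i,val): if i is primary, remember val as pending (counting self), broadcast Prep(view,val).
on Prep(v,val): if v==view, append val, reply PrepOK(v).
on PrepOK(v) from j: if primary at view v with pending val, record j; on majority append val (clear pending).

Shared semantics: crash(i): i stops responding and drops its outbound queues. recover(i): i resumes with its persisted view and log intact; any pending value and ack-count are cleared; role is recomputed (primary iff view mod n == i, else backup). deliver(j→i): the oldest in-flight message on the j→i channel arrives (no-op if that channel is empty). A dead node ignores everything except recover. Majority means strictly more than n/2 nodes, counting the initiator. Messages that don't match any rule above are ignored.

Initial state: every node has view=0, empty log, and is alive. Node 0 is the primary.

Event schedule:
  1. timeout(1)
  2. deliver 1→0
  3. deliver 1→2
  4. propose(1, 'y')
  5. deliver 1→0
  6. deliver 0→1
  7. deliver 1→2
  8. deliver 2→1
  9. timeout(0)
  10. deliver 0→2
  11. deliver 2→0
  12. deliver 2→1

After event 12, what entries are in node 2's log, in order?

1. timeout(1):  <1:prim v1 ->
2. deliver 1→0:  <0:back v1 ->
3. deliver 1→2:  <2:back v1 ->
4. propose(1,'y'):  nop
5. deliver 1→0:  <0:back v1 y>
6. deliver 0→1:  <1:prim v1 y>
7. deliver 1→2:  <2:back v1 y>
8. deliver 2→1:  nop
9. timeout(0):  <0:back v2 y>
10. deliver 0→2:  <2:prim v2 y>
11. deliver 2→0:  nop
12. deliver 2→1:  nop

y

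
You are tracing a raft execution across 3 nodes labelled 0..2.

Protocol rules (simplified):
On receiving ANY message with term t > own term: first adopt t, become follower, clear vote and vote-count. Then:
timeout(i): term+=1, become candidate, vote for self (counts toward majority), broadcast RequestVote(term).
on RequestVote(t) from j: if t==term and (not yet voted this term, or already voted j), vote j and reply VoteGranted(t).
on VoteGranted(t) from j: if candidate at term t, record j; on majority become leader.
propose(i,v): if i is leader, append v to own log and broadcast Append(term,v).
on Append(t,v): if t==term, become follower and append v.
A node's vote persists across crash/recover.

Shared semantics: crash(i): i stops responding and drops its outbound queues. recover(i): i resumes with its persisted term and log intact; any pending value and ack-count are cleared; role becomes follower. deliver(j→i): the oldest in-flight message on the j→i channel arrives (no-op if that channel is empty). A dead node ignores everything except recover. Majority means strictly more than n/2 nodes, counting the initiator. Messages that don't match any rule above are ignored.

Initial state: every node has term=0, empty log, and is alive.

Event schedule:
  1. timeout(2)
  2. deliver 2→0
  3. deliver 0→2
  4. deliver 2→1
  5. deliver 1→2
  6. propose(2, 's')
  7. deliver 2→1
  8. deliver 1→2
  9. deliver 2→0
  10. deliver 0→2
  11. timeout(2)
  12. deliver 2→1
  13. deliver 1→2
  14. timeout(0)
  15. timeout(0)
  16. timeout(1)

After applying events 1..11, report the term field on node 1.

[1] timeout(2) → N2(cand t1 [-])
[2] deliver 2→0 → N0(foll t1 [-])
[3] deliver 0→2 → N2(lead t1 [-])
[4] deliver 2→1 → N1(foll t1 [-])
[5] deliver 1→2 → ∅
[6] propose(2,'s') → N2(lead t1 [s])
[7] deliver 2→1 → N1(foll t1 [s])
[8] deliver 1→2 → ∅
[9] deliver 2→0 → N0(foll t1 [s])
[10] deliver 0→2 → ∅
[11] timeout(2) → N2(cand t2 [s])

1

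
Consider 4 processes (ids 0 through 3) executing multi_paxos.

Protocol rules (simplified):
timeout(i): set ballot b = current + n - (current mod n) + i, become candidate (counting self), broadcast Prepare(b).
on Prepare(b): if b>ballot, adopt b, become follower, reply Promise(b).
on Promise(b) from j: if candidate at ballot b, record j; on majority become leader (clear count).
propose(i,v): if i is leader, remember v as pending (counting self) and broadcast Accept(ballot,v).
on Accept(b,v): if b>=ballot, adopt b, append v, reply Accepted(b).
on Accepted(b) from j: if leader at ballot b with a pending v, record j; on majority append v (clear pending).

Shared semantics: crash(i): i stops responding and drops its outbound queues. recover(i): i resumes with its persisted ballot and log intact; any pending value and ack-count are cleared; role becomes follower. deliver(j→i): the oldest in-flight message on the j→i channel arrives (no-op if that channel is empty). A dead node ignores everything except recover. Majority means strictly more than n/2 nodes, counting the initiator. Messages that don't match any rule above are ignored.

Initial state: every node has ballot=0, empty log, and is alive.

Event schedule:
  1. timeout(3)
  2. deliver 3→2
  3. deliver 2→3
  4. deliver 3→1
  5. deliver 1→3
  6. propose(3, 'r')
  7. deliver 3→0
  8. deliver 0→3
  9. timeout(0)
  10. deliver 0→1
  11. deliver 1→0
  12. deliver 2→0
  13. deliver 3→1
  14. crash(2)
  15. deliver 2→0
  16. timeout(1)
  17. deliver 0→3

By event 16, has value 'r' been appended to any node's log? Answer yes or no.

no

[1] timeout(3) → N3(cand b7 [-])
[2] deliver 3→2 → N2(foll b7 [-])
[3] deliver 2→3 → ∅
[4] deliver 3→1 → N1(foll b7 [-])
[5] deliver 1→3 → N3(lead b7 [-])
[6] propose(3,'r') → ∅
[7] deliver 3→0 → N0(foll b7 [-])
[8] deliver 0→3 → ∅
[9] timeout(0) → N0(cand b8 [-])
[10] deliver 0→1 → N1(foll b8 [-])
[11] deliver 1→0 → ∅
[12] deliver 2→0 → ∅
[13] deliver 3→1 → ∅
[14] crash(2) → N2(✗foll b7 [-])
[15] deliver 2→0 → ∅
[16] timeout(1) → N1(cand b13 [-])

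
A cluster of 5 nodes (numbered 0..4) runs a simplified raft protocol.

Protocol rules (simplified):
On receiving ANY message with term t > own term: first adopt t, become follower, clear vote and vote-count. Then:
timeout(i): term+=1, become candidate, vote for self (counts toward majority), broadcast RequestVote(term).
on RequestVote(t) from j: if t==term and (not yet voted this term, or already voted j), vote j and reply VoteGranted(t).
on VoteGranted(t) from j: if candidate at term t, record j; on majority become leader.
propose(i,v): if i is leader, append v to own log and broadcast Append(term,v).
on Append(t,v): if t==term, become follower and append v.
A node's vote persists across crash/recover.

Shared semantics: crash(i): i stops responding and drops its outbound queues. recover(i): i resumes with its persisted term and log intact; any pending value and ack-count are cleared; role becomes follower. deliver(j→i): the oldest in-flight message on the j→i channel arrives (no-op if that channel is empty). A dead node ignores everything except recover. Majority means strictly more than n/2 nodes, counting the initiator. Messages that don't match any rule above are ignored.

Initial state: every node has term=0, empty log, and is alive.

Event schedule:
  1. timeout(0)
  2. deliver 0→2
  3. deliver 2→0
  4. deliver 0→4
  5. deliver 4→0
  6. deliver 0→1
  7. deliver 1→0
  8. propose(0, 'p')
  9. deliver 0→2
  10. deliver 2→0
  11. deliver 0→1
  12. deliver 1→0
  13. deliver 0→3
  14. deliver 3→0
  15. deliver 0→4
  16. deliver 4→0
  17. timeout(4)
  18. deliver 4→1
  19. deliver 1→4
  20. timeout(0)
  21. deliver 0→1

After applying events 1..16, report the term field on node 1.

1

1. timeout(0):  <0:cand t1 ->
2. deliver 0→2:  <2:foll t1 ->
3. deliver 2→0:  nop
4. deliver 0→4:  <4:foll t1 ->
5. deliver 4→0:  <0:lead t1 ->
6. deliver 0→1:  <1:foll t1 ->
7. deliver 1→0:  nop
8. propose(0,'p'):  <0:lead t1 p>
9. deliver 0→2:  <2:foll t1 p>
10. deliver 2→0:  nop
11. deliver 0→1:  <1:foll t1 p>
12. deliver 1→0:  nop
13. deliver 0→3:  <3:foll t1 ->
14. deliver 3→0:  nop
15. deliver 0→4:  <4:foll t1 p>
16. deliver 4→0:  nop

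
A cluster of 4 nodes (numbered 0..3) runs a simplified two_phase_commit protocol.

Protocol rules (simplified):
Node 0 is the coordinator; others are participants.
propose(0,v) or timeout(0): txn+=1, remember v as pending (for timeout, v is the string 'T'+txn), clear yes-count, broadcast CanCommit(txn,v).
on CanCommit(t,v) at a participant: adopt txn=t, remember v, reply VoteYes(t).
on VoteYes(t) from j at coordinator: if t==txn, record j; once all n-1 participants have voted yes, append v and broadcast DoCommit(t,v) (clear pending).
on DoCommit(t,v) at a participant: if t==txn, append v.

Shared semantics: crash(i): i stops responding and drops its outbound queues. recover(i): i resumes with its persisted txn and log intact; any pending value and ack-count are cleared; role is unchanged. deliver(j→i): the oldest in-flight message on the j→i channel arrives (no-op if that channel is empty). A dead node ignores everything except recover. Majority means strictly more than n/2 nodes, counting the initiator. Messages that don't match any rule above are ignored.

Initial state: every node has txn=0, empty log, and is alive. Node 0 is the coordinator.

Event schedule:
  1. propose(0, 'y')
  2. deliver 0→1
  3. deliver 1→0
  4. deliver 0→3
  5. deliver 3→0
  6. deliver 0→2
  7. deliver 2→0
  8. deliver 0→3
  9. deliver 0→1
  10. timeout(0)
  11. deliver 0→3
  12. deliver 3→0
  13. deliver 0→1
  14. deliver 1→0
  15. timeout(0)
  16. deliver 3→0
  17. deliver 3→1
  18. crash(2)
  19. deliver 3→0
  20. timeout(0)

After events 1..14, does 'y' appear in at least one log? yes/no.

yes

[1] propose(0,'y') → N0(coor t1 [-])
[2] deliver 0→1 → N1(part t1 [-])
[3] deliver 1→0 → ∅
[4] deliver 0→3 → N3(part t1 [-])
[5] deliver 3→0 → ∅
[6] deliver 0→2 → N2(part t1 [-])
[7] deliver 2→0 → N0(coor t1 [y])
[8] deliver 0→3 → N3(part t1 [y])
[9] deliver 0→1 → N1(part t1 [y])
[10] timeout(0) → N0(coor t2 [y])
[11] deliver 0→3 → N3(part t2 [y])
[12] deliver 3→0 → ∅
[13] deliver 0→1 → N1(part t2 [y])
[14] deliver 1→0 → ∅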